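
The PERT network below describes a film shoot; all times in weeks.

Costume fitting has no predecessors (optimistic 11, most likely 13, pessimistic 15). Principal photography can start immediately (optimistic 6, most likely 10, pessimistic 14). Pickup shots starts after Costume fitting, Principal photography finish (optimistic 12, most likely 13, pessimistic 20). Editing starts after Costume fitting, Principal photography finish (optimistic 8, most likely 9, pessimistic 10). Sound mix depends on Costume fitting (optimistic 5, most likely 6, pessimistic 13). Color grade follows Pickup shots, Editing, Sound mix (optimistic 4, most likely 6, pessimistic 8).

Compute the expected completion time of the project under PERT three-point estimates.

33 weeks

te_Costume fitting = (11 + 4·13 + 15)/6 = 78/6 = 13
te_Principal photography = (6 + 4·10 + 14)/6 = 60/6 = 10
te_Pickup shots = (12 + 4·13 + 20)/6 = 84/6 = 14
te_Editing = (8 + 4·9 + 10)/6 = 54/6 = 9
te_Sound mix = (5 + 4·6 + 13)/6 = 42/6 = 7
te_Color grade = (4 + 4·6 + 8)/6 = 36/6 = 6

Forward pass:
ES_Costume fitting = 0; EF_Costume fitting = 13
ES_Principal photography = 0; EF_Principal photography = 10
ES_Pickup shots = max(EF_Costume fitting=13, EF_Principal photography=10) = 13; EF_Pickup shots = 13+14 = 27
ES_Editing = max(EF_Costume fitting=13, EF_Principal photography=10) = 13; EF_Editing = 13+9 = 22
ES_Sound mix = 13; EF_Sound mix = 13+7 = 20
ES_Color grade = max(EF_Pickup shots=27, EF_Editing=22, EF_Sound mix=20) = 27; EF_Color grade = 27+6 = 33
Expected project duration μ = 33 weeks. Critical path: Costume fitting → Pickup shots → Color grade.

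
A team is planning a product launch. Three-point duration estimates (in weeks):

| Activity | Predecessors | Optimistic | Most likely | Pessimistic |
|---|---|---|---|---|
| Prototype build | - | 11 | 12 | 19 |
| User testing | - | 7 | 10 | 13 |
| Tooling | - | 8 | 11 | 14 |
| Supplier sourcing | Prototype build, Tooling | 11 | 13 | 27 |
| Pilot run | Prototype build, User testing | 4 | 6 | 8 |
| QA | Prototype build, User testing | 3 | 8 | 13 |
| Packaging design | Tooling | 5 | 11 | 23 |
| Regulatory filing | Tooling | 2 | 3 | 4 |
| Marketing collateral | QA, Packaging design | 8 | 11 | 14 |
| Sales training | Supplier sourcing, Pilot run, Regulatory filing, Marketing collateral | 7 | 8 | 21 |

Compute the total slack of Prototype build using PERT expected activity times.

2 weeks

te_Prototype build = (11 + 4·12 + 19)/6 = 78/6 = 13
te_User testing = (7 + 4·10 + 13)/6 = 60/6 = 10
te_Tooling = (8 + 4·11 + 14)/6 = 66/6 = 11
te_Supplier sourcing = (11 + 4·13 + 27)/6 = 90/6 = 15
te_Pilot run = (4 + 4·6 + 8)/6 = 36/6 = 6
te_QA = (3 + 4·8 + 13)/6 = 48/6 = 8
te_Packaging design = (5 + 4·11 + 23)/6 = 72/6 = 12
te_Regulatory filing = (2 + 4·3 + 4)/6 = 18/6 = 3
te_Marketing collateral = (8 + 4·11 + 14)/6 = 66/6 = 11
te_Sales training = (7 + 4·8 + 21)/6 = 60/6 = 10

Forward pass:
ES_Prototype build = 0; EF_Prototype build = 13
ES_User testing = 0; EF_User testing = 10
ES_Tooling = 0; EF_Tooling = 11
ES_Supplier sourcing = max(EF_Prototype build=13, EF_Tooling=11) = 13; EF_Supplier sourcing = 13+15 = 28
ES_Pilot run = max(EF_Prototype build=13, EF_User testing=10) = 13; EF_Pilot run = 13+6 = 19
ES_QA = max(EF_Prototype build=13, EF_User testing=10) = 13; EF_QA = 13+8 = 21
ES_Packaging design = 11; EF_Packaging design = 11+12 = 23
ES_Regulatory filing = 11; EF_Regulatory filing = 11+3 = 14
ES_Marketing collateral = max(EF_QA=21, EF_Packaging design=23) = 23; EF_Marketing collateral = 23+11 = 34
ES_Sales training = max(EF_Supplier sourcing=28, EF_Pilot run=19, EF_Regulatory filing=14, EF_Marketing collateral=34) = 34; EF_Sales training = 34+10 = 44
Expected project duration μ = 44 weeks. Critical path: Tooling → Packaging design → Marketing collateral → Sales training.

Backward pass:
LF_Sales training = 44; LS_Sales training = 44−10 = 34
LF_Marketing collateral = LS_Sales training = 34; LS_Marketing collateral = 34−11 = 23
LF_Regulatory filing = LS_Sales training = 34; LS_Regulatory filing = 34−3 = 31
LF_Packaging design = LS_Marketing collateral = 23; LS_Packaging design = 23−12 = 11
LF_QA = LS_Marketing collateral = 23; LS_QA = 23−8 = 15
LF_Pilot run = LS_Sales training = 34; LS_Pilot run = 34−6 = 28
LF_Supplier sourcing = LS_Sales training = 34; LS_Supplier sourcing = 34−15 = 19
LF_Tooling = min(LS_Supplier sourcing=19, LS_Packaging design=11, LS_Regulatory filing=31) = 11; LS_Tooling = 11−11 = 0
LF_User testing = min(LS_Pilot run=28, LS_QA=15) = 15; LS_User testing = 15−10 = 5
LF_Prototype build = min(LS_Supplier sourcing=19, LS_Pilot run=28, LS_QA=15) = 15; LS_Prototype build = 15−13 = 2
Slack_Prototype build = LS_Prototype build − ES_Prototype build = 2 − 0 = 2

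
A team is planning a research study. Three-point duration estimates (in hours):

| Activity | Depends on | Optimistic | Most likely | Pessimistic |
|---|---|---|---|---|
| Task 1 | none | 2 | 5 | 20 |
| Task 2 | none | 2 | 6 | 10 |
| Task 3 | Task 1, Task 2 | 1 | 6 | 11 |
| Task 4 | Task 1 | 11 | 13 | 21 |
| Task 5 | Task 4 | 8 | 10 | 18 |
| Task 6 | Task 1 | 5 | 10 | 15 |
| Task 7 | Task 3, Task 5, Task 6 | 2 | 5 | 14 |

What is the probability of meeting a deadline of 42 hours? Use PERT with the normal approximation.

te_Task 1 = (2 + 4·5 + 20)/6 = 42/6 = 7; σ²_Task 1 = ((20−2)/6)² = 9.000
te_Task 2 = (2 + 4·6 + 10)/6 = 36/6 = 6; σ²_Task 2 = ((10−2)/6)² = 1.778
te_Task 3 = (1 + 4·6 + 11)/6 = 36/6 = 6; σ²_Task 3 = ((11−1)/6)² = 2.778
te_Task 4 = (11 + 4·13 + 21)/6 = 84/6 = 14; σ²_Task 4 = ((21−11)/6)² = 2.778
te_Task 5 = (8 + 4·10 + 18)/6 = 66/6 = 11; σ²_Task 5 = ((18−8)/6)² = 2.778
te_Task 6 = (5 + 4·10 + 15)/6 = 60/6 = 10; σ²_Task 6 = ((15−5)/6)² = 2.778
te_Task 7 = (2 + 4·5 + 14)/6 = 36/6 = 6; σ²_Task 7 = ((14−2)/6)² = 4.000

Forward pass:
ES_Task 1 = 0; EF_Task 1 = 7
ES_Task 2 = 0; EF_Task 2 = 6
ES_Task 3 = max(EF_Task 1=7, EF_Task 2=6) = 7; EF_Task 3 = 7+6 = 13
ES_Task 4 = 7; EF_Task 4 = 7+14 = 21
ES_Task 5 = 21; EF_Task 5 = 21+11 = 32
ES_Task 6 = 7; EF_Task 6 = 7+10 = 17
ES_Task 7 = max(EF_Task 3=13, EF_Task 5=32, EF_Task 6=17) = 32; EF_Task 7 = 32+6 = 38
Expected project duration μ = 38 hours. Critical path: Task 1 → Task 4 → Task 5 → Task 7.

Variance along critical path = 9.000 + 2.778 + 2.778 + 4.000 = 18.556; σ = √18.556 = 4.308 hours.
Z = (42 − 38) / 4.308 = 0.929
P(T ≤ 42) = Φ(0.929) ≈ 0.823

0.823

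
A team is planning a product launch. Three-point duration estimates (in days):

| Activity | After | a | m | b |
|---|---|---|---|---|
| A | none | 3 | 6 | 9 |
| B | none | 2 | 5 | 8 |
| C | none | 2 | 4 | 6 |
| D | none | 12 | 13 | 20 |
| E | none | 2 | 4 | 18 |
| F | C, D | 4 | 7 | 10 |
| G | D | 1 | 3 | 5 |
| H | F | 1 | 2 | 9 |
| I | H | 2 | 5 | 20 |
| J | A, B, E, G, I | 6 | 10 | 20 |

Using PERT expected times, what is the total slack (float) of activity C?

te_A = (3 + 4·6 + 9)/6 = 36/6 = 6
te_B = (2 + 4·5 + 8)/6 = 30/6 = 5
te_C = (2 + 4·4 + 6)/6 = 24/6 = 4
te_D = (12 + 4·13 + 20)/6 = 84/6 = 14
te_E = (2 + 4·4 + 18)/6 = 36/6 = 6
te_F = (4 + 4·7 + 10)/6 = 42/6 = 7
te_G = (1 + 4·3 + 5)/6 = 18/6 = 3
te_H = (1 + 4·2 + 9)/6 = 18/6 = 3
te_I = (2 + 4·5 + 20)/6 = 42/6 = 7
te_J = (6 + 4·10 + 20)/6 = 66/6 = 11

Forward pass:
ES_A = 0; EF_A = 6
ES_B = 0; EF_B = 5
ES_C = 0; EF_C = 4
ES_D = 0; EF_D = 14
ES_E = 0; EF_E = 6
ES_F = max(EF_C=4, EF_D=14) = 14; EF_F = 14+7 = 21
ES_G = 14; EF_G = 14+3 = 17
ES_H = 21; EF_H = 21+3 = 24
ES_I = 24; EF_I = 24+7 = 31
ES_J = max(EF_A=6, EF_B=5, EF_E=6, EF_G=17, EF_I=31) = 31; EF_J = 31+11 = 42
Expected project duration μ = 42 days. Critical path: D → F → H → I → J.

Backward pass:
LF_J = 42; LS_J = 42−11 = 31
LF_I = LS_J = 31; LS_I = 31−7 = 24
LF_H = LS_I = 24; LS_H = 24−3 = 21
LF_G = LS_J = 31; LS_G = 31−3 = 28
LF_F = LS_H = 21; LS_F = 21−7 = 14
LF_E = LS_J = 31; LS_E = 31−6 = 25
LF_D = min(LS_F=14, LS_G=28) = 14; LS_D = 14−14 = 0
LF_C = LS_F = 14; LS_C = 14−4 = 10
LF_B = LS_J = 31; LS_B = 31−5 = 26
LF_A = LS_J = 31; LS_A = 31−6 = 25
Slack_C = LS_C − ES_C = 10 − 0 = 10

10 days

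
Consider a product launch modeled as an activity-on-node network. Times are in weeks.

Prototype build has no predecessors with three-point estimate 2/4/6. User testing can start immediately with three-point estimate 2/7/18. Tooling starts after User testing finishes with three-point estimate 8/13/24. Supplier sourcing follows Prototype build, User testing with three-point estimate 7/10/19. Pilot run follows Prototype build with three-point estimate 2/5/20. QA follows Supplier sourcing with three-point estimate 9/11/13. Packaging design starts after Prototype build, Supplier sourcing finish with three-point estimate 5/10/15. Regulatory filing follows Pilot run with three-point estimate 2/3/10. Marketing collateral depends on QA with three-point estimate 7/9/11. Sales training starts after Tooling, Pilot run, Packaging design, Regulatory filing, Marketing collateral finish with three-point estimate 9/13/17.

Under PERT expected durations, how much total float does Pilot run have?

te_Prototype build = (2 + 4·4 + 6)/6 = 24/6 = 4
te_User testing = (2 + 4·7 + 18)/6 = 48/6 = 8
te_Tooling = (8 + 4·13 + 24)/6 = 84/6 = 14
te_Supplier sourcing = (7 + 4·10 + 19)/6 = 66/6 = 11
te_Pilot run = (2 + 4·5 + 20)/6 = 42/6 = 7
te_QA = (9 + 4·11 + 13)/6 = 66/6 = 11
te_Packaging design = (5 + 4·10 + 15)/6 = 60/6 = 10
te_Regulatory filing = (2 + 4·3 + 10)/6 = 24/6 = 4
te_Marketing collateral = (7 + 4·9 + 11)/6 = 54/6 = 9
te_Sales training = (9 + 4·13 + 17)/6 = 78/6 = 13

Forward pass:
ES_Prototype build = 0; EF_Prototype build = 4
ES_User testing = 0; EF_User testing = 8
ES_Tooling = 8; EF_Tooling = 8+14 = 22
ES_Supplier sourcing = max(EF_Prototype build=4, EF_User testing=8) = 8; EF_Supplier sourcing = 8+11 = 19
ES_Pilot run = 4; EF_Pilot run = 4+7 = 11
ES_QA = 19; EF_QA = 19+11 = 30
ES_Packaging design = max(EF_Prototype build=4, EF_Supplier sourcing=19) = 19; EF_Packaging design = 19+10 = 29
ES_Regulatory filing = 11; EF_Regulatory filing = 11+4 = 15
ES_Marketing collateral = 30; EF_Marketing collateral = 30+9 = 39
ES_Sales training = max(EF_Tooling=22, EF_Pilot run=11, EF_Packaging design=29, EF_Regulatory filing=15, EF_Marketing collateral=39) = 39; EF_Sales training = 39+13 = 52
Expected project duration μ = 52 weeks. Critical path: User testing → Supplier sourcing → QA → Marketing collateral → Sales training.

Backward pass:
LF_Sales training = 52; LS_Sales training = 52−13 = 39
LF_Marketing collateral = LS_Sales training = 39; LS_Marketing collateral = 39−9 = 30
LF_Regulatory filing = LS_Sales training = 39; LS_Regulatory filing = 39−4 = 35
LF_Packaging design = LS_Sales training = 39; LS_Packaging design = 39−10 = 29
LF_QA = LS_Marketing collateral = 30; LS_QA = 30−11 = 19
LF_Pilot run = min(LS_Regulatory filing=35, LS_Sales training=39) = 35; LS_Pilot run = 35−7 = 28
LF_Supplier sourcing = min(LS_QA=19, LS_Packaging design=29) = 19; LS_Supplier sourcing = 19−11 = 8
LF_Tooling = LS_Sales training = 39; LS_Tooling = 39−14 = 25
LF_User testing = min(LS_Tooling=25, LS_Supplier sourcing=8) = 8; LS_User testing = 8−8 = 0
LF_Prototype build = min(LS_Supplier sourcing=8, LS_Pilot run=28, LS_Packaging design=29) = 8; LS_Prototype build = 8−4 = 4
Slack_Pilot run = LS_Pilot run − ES_Pilot run = 28 − 4 = 24

24 weeks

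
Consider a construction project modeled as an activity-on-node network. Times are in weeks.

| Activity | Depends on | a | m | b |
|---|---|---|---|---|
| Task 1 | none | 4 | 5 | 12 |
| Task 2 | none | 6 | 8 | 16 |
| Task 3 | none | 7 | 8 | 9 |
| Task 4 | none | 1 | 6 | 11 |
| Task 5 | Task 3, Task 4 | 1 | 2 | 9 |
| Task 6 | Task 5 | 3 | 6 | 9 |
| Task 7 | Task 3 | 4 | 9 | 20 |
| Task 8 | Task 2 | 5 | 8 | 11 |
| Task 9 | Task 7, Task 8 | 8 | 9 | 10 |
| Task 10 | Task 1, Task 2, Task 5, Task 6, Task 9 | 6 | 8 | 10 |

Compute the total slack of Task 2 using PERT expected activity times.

te_Task 1 = (4 + 4·5 + 12)/6 = 36/6 = 6
te_Task 2 = (6 + 4·8 + 16)/6 = 54/6 = 9
te_Task 3 = (7 + 4·8 + 9)/6 = 48/6 = 8
te_Task 4 = (1 + 4·6 + 11)/6 = 36/6 = 6
te_Task 5 = (1 + 4·2 + 9)/6 = 18/6 = 3
te_Task 6 = (3 + 4·6 + 9)/6 = 36/6 = 6
te_Task 7 = (4 + 4·9 + 20)/6 = 60/6 = 10
te_Task 8 = (5 + 4·8 + 11)/6 = 48/6 = 8
te_Task 9 = (8 + 4·9 + 10)/6 = 54/6 = 9
te_Task 10 = (6 + 4·8 + 10)/6 = 48/6 = 8

Forward pass:
ES_Task 1 = 0; EF_Task 1 = 6
ES_Task 2 = 0; EF_Task 2 = 9
ES_Task 3 = 0; EF_Task 3 = 8
ES_Task 4 = 0; EF_Task 4 = 6
ES_Task 5 = max(EF_Task 3=8, EF_Task 4=6) = 8; EF_Task 5 = 8+3 = 11
ES_Task 6 = 11; EF_Task 6 = 11+6 = 17
ES_Task 7 = 8; EF_Task 7 = 8+10 = 18
ES_Task 8 = 9; EF_Task 8 = 9+8 = 17
ES_Task 9 = max(EF_Task 7=18, EF_Task 8=17) = 18; EF_Task 9 = 18+9 = 27
ES_Task 10 = max(EF_Task 1=6, EF_Task 2=9, EF_Task 5=11, EF_Task 6=17, EF_Task 9=27) = 27; EF_Task 10 = 27+8 = 35
Expected project duration μ = 35 weeks. Critical path: Task 3 → Task 7 → Task 9 → Task 10.

Backward pass:
LF_Task 10 = 35; LS_Task 10 = 35−8 = 27
LF_Task 9 = LS_Task 10 = 27; LS_Task 9 = 27−9 = 18
LF_Task 8 = LS_Task 9 = 18; LS_Task 8 = 18−8 = 10
LF_Task 7 = LS_Task 9 = 18; LS_Task 7 = 18−10 = 8
LF_Task 6 = LS_Task 10 = 27; LS_Task 6 = 27−6 = 21
LF_Task 5 = min(LS_Task 6=21, LS_Task 10=27) = 21; LS_Task 5 = 21−3 = 18
LF_Task 4 = LS_Task 5 = 18; LS_Task 4 = 18−6 = 12
LF_Task 3 = min(LS_Task 5=18, LS_Task 7=8) = 8; LS_Task 3 = 8−8 = 0
LF_Task 2 = min(LS_Task 8=10, LS_Task 10=27) = 10; LS_Task 2 = 10−9 = 1
LF_Task 1 = LS_Task 10 = 27; LS_Task 1 = 27−6 = 21
Slack_Task 2 = LS_Task 2 − ES_Task 2 = 1 − 0 = 1

1 weeks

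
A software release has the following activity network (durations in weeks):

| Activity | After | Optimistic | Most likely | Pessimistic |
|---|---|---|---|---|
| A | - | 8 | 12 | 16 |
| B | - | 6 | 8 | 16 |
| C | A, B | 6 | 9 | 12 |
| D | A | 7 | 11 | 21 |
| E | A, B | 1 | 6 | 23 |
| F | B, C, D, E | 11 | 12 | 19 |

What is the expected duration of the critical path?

37 weeks

te_A = (8 + 4·12 + 16)/6 = 72/6 = 12
te_B = (6 + 4·8 + 16)/6 = 54/6 = 9
te_C = (6 + 4·9 + 12)/6 = 54/6 = 9
te_D = (7 + 4·11 + 21)/6 = 72/6 = 12
te_E = (1 + 4·6 + 23)/6 = 48/6 = 8
te_F = (11 + 4·12 + 19)/6 = 78/6 = 13

Forward pass:
ES_A = 0; EF_A = 12
ES_B = 0; EF_B = 9
ES_C = max(EF_A=12, EF_B=9) = 12; EF_C = 12+9 = 21
ES_D = 12; EF_D = 12+12 = 24
ES_E = max(EF_A=12, EF_B=9) = 12; EF_E = 12+8 = 20
ES_F = max(EF_B=9, EF_C=21, EF_D=24, EF_E=20) = 24; EF_F = 24+13 = 37
Expected project duration μ = 37 weeks. Critical path: A → D → F.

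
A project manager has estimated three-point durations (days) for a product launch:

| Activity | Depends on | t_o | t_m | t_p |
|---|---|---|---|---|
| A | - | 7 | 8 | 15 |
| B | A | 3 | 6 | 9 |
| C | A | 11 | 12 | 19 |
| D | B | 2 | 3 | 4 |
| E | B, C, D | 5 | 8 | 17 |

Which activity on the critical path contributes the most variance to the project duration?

E

te_A = (7 + 4·8 + 15)/6 = 54/6 = 9; σ²_A = ((15−7)/6)² = 1.778
te_B = (3 + 4·6 + 9)/6 = 36/6 = 6; σ²_B = ((9−3)/6)² = 1.000
te_C = (11 + 4·12 + 19)/6 = 78/6 = 13; σ²_C = ((19−11)/6)² = 1.778
te_D = (2 + 4·3 + 4)/6 = 18/6 = 3; σ²_D = ((4−2)/6)² = 0.111
te_E = (5 + 4·8 + 17)/6 = 54/6 = 9; σ²_E = ((17−5)/6)² = 4.000

Forward pass:
ES_A = 0; EF_A = 9
ES_B = 9; EF_B = 9+6 = 15
ES_C = 9; EF_C = 9+13 = 22
ES_D = 15; EF_D = 15+3 = 18
ES_E = max(EF_B=15, EF_C=22, EF_D=18) = 22; EF_E = 22+9 = 31
Expected project duration μ = 31 days. Critical path: A → C → E.

Variances on critical path: σ²_A=1.778, σ²_C=1.778, σ²_E=4.000.
Largest is σ²_E = 4.000.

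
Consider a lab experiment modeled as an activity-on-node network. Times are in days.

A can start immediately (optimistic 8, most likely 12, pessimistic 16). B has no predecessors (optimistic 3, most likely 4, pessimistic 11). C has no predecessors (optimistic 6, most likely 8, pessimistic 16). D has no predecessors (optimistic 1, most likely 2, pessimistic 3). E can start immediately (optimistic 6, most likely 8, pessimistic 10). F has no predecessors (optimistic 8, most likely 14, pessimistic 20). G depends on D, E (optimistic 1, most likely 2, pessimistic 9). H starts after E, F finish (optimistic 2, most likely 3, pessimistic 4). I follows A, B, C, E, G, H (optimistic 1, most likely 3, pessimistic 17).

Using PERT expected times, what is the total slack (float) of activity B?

12 days

te_A = (8 + 4·12 + 16)/6 = 72/6 = 12
te_B = (3 + 4·4 + 11)/6 = 30/6 = 5
te_C = (6 + 4·8 + 16)/6 = 54/6 = 9
te_D = (1 + 4·2 + 3)/6 = 12/6 = 2
te_E = (6 + 4·8 + 10)/6 = 48/6 = 8
te_F = (8 + 4·14 + 20)/6 = 84/6 = 14
te_G = (1 + 4·2 + 9)/6 = 18/6 = 3
te_H = (2 + 4·3 + 4)/6 = 18/6 = 3
te_I = (1 + 4·3 + 17)/6 = 30/6 = 5

Forward pass:
ES_A = 0; EF_A = 12
ES_B = 0; EF_B = 5
ES_C = 0; EF_C = 9
ES_D = 0; EF_D = 2
ES_E = 0; EF_E = 8
ES_F = 0; EF_F = 14
ES_G = max(EF_D=2, EF_E=8) = 8; EF_G = 8+3 = 11
ES_H = max(EF_E=8, EF_F=14) = 14; EF_H = 14+3 = 17
ES_I = max(EF_A=12, EF_B=5, EF_C=9, EF_E=8, EF_G=11, EF_H=17) = 17; EF_I = 17+5 = 22
Expected project duration μ = 22 days. Critical path: F → H → I.

Backward pass:
LF_I = 22; LS_I = 22−5 = 17
LF_H = LS_I = 17; LS_H = 17−3 = 14
LF_G = LS_I = 17; LS_G = 17−3 = 14
LF_F = LS_H = 14; LS_F = 14−14 = 0
LF_E = min(LS_G=14, LS_H=14, LS_I=17) = 14; LS_E = 14−8 = 6
LF_D = LS_G = 14; LS_D = 14−2 = 12
LF_C = LS_I = 17; LS_C = 17−9 = 8
LF_B = LS_I = 17; LS_B = 17−5 = 12
LF_A = LS_I = 17; LS_A = 17−12 = 5
Slack_B = LS_B − ES_B = 12 − 0 = 12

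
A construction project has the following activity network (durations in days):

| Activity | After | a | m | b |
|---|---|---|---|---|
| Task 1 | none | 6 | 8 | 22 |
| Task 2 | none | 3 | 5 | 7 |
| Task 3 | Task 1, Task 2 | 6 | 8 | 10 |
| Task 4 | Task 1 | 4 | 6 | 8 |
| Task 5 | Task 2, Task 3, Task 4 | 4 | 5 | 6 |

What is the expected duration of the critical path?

te_Task 1 = (6 + 4·8 + 22)/6 = 60/6 = 10
te_Task 2 = (3 + 4·5 + 7)/6 = 30/6 = 5
te_Task 3 = (6 + 4·8 + 10)/6 = 48/6 = 8
te_Task 4 = (4 + 4·6 + 8)/6 = 36/6 = 6
te_Task 5 = (4 + 4·5 + 6)/6 = 30/6 = 5

Forward pass:
ES_Task 1 = 0; EF_Task 1 = 10
ES_Task 2 = 0; EF_Task 2 = 5
ES_Task 3 = max(EF_Task 1=10, EF_Task 2=5) = 10; EF_Task 3 = 10+8 = 18
ES_Task 4 = 10; EF_Task 4 = 10+6 = 16
ES_Task 5 = max(EF_Task 2=5, EF_Task 3=18, EF_Task 4=16) = 18; EF_Task 5 = 18+5 = 23
Expected project duration μ = 23 days. Critical path: Task 1 → Task 3 → Task 5.

23 days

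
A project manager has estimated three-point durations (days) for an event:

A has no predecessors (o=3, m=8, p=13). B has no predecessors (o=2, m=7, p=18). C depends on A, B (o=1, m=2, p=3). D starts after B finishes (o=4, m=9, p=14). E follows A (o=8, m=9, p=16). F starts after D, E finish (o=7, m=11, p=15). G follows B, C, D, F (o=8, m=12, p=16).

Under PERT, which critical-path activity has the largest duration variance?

A

te_A = (3 + 4·8 + 13)/6 = 48/6 = 8; σ²_A = ((13−3)/6)² = 2.778
te_B = (2 + 4·7 + 18)/6 = 48/6 = 8; σ²_B = ((18−2)/6)² = 7.111
te_C = (1 + 4·2 + 3)/6 = 12/6 = 2; σ²_C = ((3−1)/6)² = 0.111
te_D = (4 + 4·9 + 14)/6 = 54/6 = 9; σ²_D = ((14−4)/6)² = 2.778
te_E = (8 + 4·9 + 16)/6 = 60/6 = 10; σ²_E = ((16−8)/6)² = 1.778
te_F = (7 + 4·11 + 15)/6 = 66/6 = 11; σ²_F = ((15−7)/6)² = 1.778
te_G = (8 + 4·12 + 16)/6 = 72/6 = 12; σ²_G = ((16−8)/6)² = 1.778

Forward pass:
ES_A = 0; EF_A = 8
ES_B = 0; EF_B = 8
ES_C = max(EF_A=8, EF_B=8) = 8; EF_C = 8+2 = 10
ES_D = 8; EF_D = 8+9 = 17
ES_E = 8; EF_E = 8+10 = 18
ES_F = max(EF_D=17, EF_E=18) = 18; EF_F = 18+11 = 29
ES_G = max(EF_B=8, EF_C=10, EF_D=17, EF_F=29) = 29; EF_G = 29+12 = 41
Expected project duration μ = 41 days. Critical path: A → E → F → G.

Variances on critical path: σ²_A=2.778, σ²_E=1.778, σ²_F=1.778, σ²_G=1.778.
Largest is σ²_A = 2.778.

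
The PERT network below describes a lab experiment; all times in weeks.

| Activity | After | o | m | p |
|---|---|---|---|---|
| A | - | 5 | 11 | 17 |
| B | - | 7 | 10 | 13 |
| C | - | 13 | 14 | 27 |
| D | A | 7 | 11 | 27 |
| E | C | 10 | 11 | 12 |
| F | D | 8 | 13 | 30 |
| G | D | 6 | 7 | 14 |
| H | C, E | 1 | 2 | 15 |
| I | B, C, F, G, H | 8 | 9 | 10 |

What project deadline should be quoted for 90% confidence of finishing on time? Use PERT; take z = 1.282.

54.9 weeks

te_A = (5 + 4·11 + 17)/6 = 66/6 = 11; σ²_A = ((17−5)/6)² = 4.000
te_B = (7 + 4·10 + 13)/6 = 60/6 = 10; σ²_B = ((13−7)/6)² = 1.000
te_C = (13 + 4·14 + 27)/6 = 96/6 = 16; σ²_C = ((27−13)/6)² = 5.444
te_D = (7 + 4·11 + 27)/6 = 78/6 = 13; σ²_D = ((27−7)/6)² = 11.111
te_E = (10 + 4·11 + 12)/6 = 66/6 = 11; σ²_E = ((12−10)/6)² = 0.111
te_F = (8 + 4·13 + 30)/6 = 90/6 = 15; σ²_F = ((30−8)/6)² = 13.444
te_G = (6 + 4·7 + 14)/6 = 48/6 = 8; σ²_G = ((14−6)/6)² = 1.778
te_H = (1 + 4·2 + 15)/6 = 24/6 = 4; σ²_H = ((15−1)/6)² = 5.444
te_I = (8 + 4·9 + 10)/6 = 54/6 = 9; σ²_I = ((10−8)/6)² = 0.111

Forward pass:
ES_A = 0; EF_A = 11
ES_B = 0; EF_B = 10
ES_C = 0; EF_C = 16
ES_D = 11; EF_D = 11+13 = 24
ES_E = 16; EF_E = 16+11 = 27
ES_F = 24; EF_F = 24+15 = 39
ES_G = 24; EF_G = 24+8 = 32
ES_H = max(EF_C=16, EF_E=27) = 27; EF_H = 27+4 = 31
ES_I = max(EF_B=10, EF_C=16, EF_F=39, EF_G=32, EF_H=31) = 39; EF_I = 39+9 = 48
Expected project duration μ = 48 weeks. Critical path: A → D → F → I.

Variance along critical path = 4.000 + 11.111 + 13.444 + 0.111 = 28.667; σ = 5.354 weeks.
D = μ + z·σ = 48 + 1.282·5.354 = 54.9 weeks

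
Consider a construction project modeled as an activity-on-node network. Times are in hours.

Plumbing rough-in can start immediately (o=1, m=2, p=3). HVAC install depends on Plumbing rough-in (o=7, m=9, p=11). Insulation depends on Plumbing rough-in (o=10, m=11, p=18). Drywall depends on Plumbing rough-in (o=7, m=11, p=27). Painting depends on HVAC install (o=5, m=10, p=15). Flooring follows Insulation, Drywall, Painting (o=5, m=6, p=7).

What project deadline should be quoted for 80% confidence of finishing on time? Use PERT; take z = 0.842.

28.6 hours

te_Plumbing rough-in = (1 + 4·2 + 3)/6 = 12/6 = 2; σ²_Plumbing rough-in = ((3−1)/6)² = 0.111
te_HVAC install = (7 + 4·9 + 11)/6 = 54/6 = 9; σ²_HVAC install = ((11−7)/6)² = 0.444
te_Insulation = (10 + 4·11 + 18)/6 = 72/6 = 12; σ²_Insulation = ((18−10)/6)² = 1.778
te_Drywall = (7 + 4·11 + 27)/6 = 78/6 = 13; σ²_Drywall = ((27−7)/6)² = 11.111
te_Painting = (5 + 4·10 + 15)/6 = 60/6 = 10; σ²_Painting = ((15−5)/6)² = 2.778
te_Flooring = (5 + 4·6 + 7)/6 = 36/6 = 6; σ²_Flooring = ((7−5)/6)² = 0.111

Forward pass:
ES_Plumbing rough-in = 0; EF_Plumbing rough-in = 2
ES_HVAC install = 2; EF_HVAC install = 2+9 = 11
ES_Insulation = 2; EF_Insulation = 2+12 = 14
ES_Drywall = 2; EF_Drywall = 2+13 = 15
ES_Painting = 11; EF_Painting = 11+10 = 21
ES_Flooring = max(EF_Insulation=14, EF_Drywall=15, EF_Painting=21) = 21; EF_Flooring = 21+6 = 27
Expected project duration μ = 27 hours. Critical path: Plumbing rough-in → HVAC install → Painting → Flooring.

Variance along critical path = 0.111 + 0.444 + 2.778 + 0.111 = 3.444; σ = 1.856 hours.
D = μ + z·σ = 27 + 0.842·1.856 = 28.6 hours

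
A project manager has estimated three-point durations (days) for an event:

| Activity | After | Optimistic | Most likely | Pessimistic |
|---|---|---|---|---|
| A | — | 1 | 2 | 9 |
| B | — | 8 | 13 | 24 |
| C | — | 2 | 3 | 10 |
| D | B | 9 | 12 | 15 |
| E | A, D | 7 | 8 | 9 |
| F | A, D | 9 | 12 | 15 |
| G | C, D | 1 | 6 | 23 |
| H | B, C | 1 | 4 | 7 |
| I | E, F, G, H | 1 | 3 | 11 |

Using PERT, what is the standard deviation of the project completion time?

te_A = (1 + 4·2 + 9)/6 = 18/6 = 3; σ²_A = ((9−1)/6)² = 1.778
te_B = (8 + 4·13 + 24)/6 = 84/6 = 14; σ²_B = ((24−8)/6)² = 7.111
te_C = (2 + 4·3 + 10)/6 = 24/6 = 4; σ²_C = ((10−2)/6)² = 1.778
te_D = (9 + 4·12 + 15)/6 = 72/6 = 12; σ²_D = ((15−9)/6)² = 1.000
te_E = (7 + 4·8 + 9)/6 = 48/6 = 8; σ²_E = ((9−7)/6)² = 0.111
te_F = (9 + 4·12 + 15)/6 = 72/6 = 12; σ²_F = ((15−9)/6)² = 1.000
te_G = (1 + 4·6 + 23)/6 = 48/6 = 8; σ²_G = ((23−1)/6)² = 13.444
te_H = (1 + 4·4 + 7)/6 = 24/6 = 4; σ²_H = ((7−1)/6)² = 1.000
te_I = (1 + 4·3 + 11)/6 = 24/6 = 4; σ²_I = ((11−1)/6)² = 2.778

Forward pass:
ES_A = 0; EF_A = 3
ES_B = 0; EF_B = 14
ES_C = 0; EF_C = 4
ES_D = 14; EF_D = 14+12 = 26
ES_E = max(EF_A=3, EF_D=26) = 26; EF_E = 26+8 = 34
ES_F = max(EF_A=3, EF_D=26) = 26; EF_F = 26+12 = 38
ES_G = max(EF_C=4, EF_D=26) = 26; EF_G = 26+8 = 34
ES_H = max(EF_B=14, EF_C=4) = 14; EF_H = 14+4 = 18
ES_I = max(EF_E=34, EF_F=38, EF_G=34, EF_H=18) = 38; EF_I = 38+4 = 42
Expected project duration μ = 42 days. Critical path: B → D → F → I.

Variance along critical path = 7.111 + 1.000 + 1.000 + 2.778 = 11.889
σ = √11.889 = 3.448 days

3.45 days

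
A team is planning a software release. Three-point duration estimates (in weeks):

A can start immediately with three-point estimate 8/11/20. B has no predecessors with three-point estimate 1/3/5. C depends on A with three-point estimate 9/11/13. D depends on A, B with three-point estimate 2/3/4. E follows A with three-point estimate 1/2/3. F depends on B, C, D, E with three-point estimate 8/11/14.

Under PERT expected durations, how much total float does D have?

8 weeks

te_A = (8 + 4·11 + 20)/6 = 72/6 = 12
te_B = (1 + 4·3 + 5)/6 = 18/6 = 3
te_C = (9 + 4·11 + 13)/6 = 66/6 = 11
te_D = (2 + 4·3 + 4)/6 = 18/6 = 3
te_E = (1 + 4·2 + 3)/6 = 12/6 = 2
te_F = (8 + 4·11 + 14)/6 = 66/6 = 11

Forward pass:
ES_A = 0; EF_A = 12
ES_B = 0; EF_B = 3
ES_C = 12; EF_C = 12+11 = 23
ES_D = max(EF_A=12, EF_B=3) = 12; EF_D = 12+3 = 15
ES_E = 12; EF_E = 12+2 = 14
ES_F = max(EF_B=3, EF_C=23, EF_D=15, EF_E=14) = 23; EF_F = 23+11 = 34
Expected project duration μ = 34 weeks. Critical path: A → C → F.

Backward pass:
LF_F = 34; LS_F = 34−11 = 23
LF_E = LS_F = 23; LS_E = 23−2 = 21
LF_D = LS_F = 23; LS_D = 23−3 = 20
LF_C = LS_F = 23; LS_C = 23−11 = 12
LF_B = min(LS_D=20, LS_F=23) = 20; LS_B = 20−3 = 17
LF_A = min(LS_C=12, LS_D=20, LS_E=21) = 12; LS_A = 12−12 = 0
Slack_D = LS_D − ES_D = 20 − 12 = 8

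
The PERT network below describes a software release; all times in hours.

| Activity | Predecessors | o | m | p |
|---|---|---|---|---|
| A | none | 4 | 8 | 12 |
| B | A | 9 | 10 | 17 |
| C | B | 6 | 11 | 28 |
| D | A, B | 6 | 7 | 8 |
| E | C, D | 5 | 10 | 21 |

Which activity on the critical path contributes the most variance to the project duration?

C

te_A = (4 + 4·8 + 12)/6 = 48/6 = 8; σ²_A = ((12−4)/6)² = 1.778
te_B = (9 + 4·10 + 17)/6 = 66/6 = 11; σ²_B = ((17−9)/6)² = 1.778
te_C = (6 + 4·11 + 28)/6 = 78/6 = 13; σ²_C = ((28−6)/6)² = 13.444
te_D = (6 + 4·7 + 8)/6 = 42/6 = 7; σ²_D = ((8−6)/6)² = 0.111
te_E = (5 + 4·10 + 21)/6 = 66/6 = 11; σ²_E = ((21−5)/6)² = 7.111

Forward pass:
ES_A = 0; EF_A = 8
ES_B = 8; EF_B = 8+11 = 19
ES_C = 19; EF_C = 19+13 = 32
ES_D = max(EF_A=8, EF_B=19) = 19; EF_D = 19+7 = 26
ES_E = max(EF_C=32, EF_D=26) = 32; EF_E = 32+11 = 43
Expected project duration μ = 43 hours. Critical path: A → B → C → E.

Variances on critical path: σ²_A=1.778, σ²_B=1.778, σ²_C=13.444, σ²_E=7.111.
Largest is σ²_C = 13.444.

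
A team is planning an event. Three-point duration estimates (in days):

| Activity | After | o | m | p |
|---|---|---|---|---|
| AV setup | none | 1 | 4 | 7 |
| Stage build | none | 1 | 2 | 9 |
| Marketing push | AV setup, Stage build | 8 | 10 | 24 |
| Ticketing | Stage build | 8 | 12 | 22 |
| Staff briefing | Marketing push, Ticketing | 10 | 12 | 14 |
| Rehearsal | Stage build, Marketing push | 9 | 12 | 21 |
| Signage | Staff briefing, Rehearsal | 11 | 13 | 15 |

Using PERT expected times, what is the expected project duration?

te_AV setup = (1 + 4·4 + 7)/6 = 24/6 = 4
te_Stage build = (1 + 4·2 + 9)/6 = 18/6 = 3
te_Marketing push = (8 + 4·10 + 24)/6 = 72/6 = 12
te_Ticketing = (8 + 4·12 + 22)/6 = 78/6 = 13
te_Staff briefing = (10 + 4·12 + 14)/6 = 72/6 = 12
te_Rehearsal = (9 + 4·12 + 21)/6 = 78/6 = 13
te_Signage = (11 + 4·13 + 15)/6 = 78/6 = 13

Forward pass:
ES_AV setup = 0; EF_AV setup = 4
ES_Stage build = 0; EF_Stage build = 3
ES_Marketing push = max(EF_AV setup=4, EF_Stage build=3) = 4; EF_Marketing push = 4+12 = 16
ES_Ticketing = 3; EF_Ticketing = 3+13 = 16
ES_Staff briefing = max(EF_Marketing push=16, EF_Ticketing=16) = 16; EF_Staff briefing = 16+12 = 28
ES_Rehearsal = max(EF_Stage build=3, EF_Marketing push=16) = 16; EF_Rehearsal = 16+13 = 29
ES_Signage = max(EF_Staff briefing=28, EF_Rehearsal=29) = 29; EF_Signage = 29+13 = 42
Expected project duration μ = 42 days. Critical path: AV setup → Marketing push → Rehearsal → Signage.

42 days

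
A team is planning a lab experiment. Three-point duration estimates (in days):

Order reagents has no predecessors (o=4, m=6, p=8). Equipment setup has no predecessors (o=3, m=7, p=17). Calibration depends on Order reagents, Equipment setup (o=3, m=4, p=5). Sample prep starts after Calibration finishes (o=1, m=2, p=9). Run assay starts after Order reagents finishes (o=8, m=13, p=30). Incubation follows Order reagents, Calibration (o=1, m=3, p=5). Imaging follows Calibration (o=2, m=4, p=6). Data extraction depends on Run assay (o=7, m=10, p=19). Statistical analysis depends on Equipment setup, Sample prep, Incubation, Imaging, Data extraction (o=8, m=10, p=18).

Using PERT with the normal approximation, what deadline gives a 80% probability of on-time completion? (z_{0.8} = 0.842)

46.8 days

te_Order reagents = (4 + 4·6 + 8)/6 = 36/6 = 6; σ²_Order reagents = ((8−4)/6)² = 0.444
te_Equipment setup = (3 + 4·7 + 17)/6 = 48/6 = 8; σ²_Equipment setup = ((17−3)/6)² = 5.444
te_Calibration = (3 + 4·4 + 5)/6 = 24/6 = 4; σ²_Calibration = ((5−3)/6)² = 0.111
te_Sample prep = (1 + 4·2 + 9)/6 = 18/6 = 3; σ²_Sample prep = ((9−1)/6)² = 1.778
te_Run assay = (8 + 4·13 + 30)/6 = 90/6 = 15; σ²_Run assay = ((30−8)/6)² = 13.444
te_Incubation = (1 + 4·3 + 5)/6 = 18/6 = 3; σ²_Incubation = ((5−1)/6)² = 0.444
te_Imaging = (2 + 4·4 + 6)/6 = 24/6 = 4; σ²_Imaging = ((6−2)/6)² = 0.444
te_Data extraction = (7 + 4·10 + 19)/6 = 66/6 = 11; σ²_Data extraction = ((19−7)/6)² = 4.000
te_Statistical analysis = (8 + 4·10 + 18)/6 = 66/6 = 11; σ²_Statistical analysis = ((18−8)/6)² = 2.778

Forward pass:
ES_Order reagents = 0; EF_Order reagents = 6
ES_Equipment setup = 0; EF_Equipment setup = 8
ES_Calibration = max(EF_Order reagents=6, EF_Equipment setup=8) = 8; EF_Calibration = 8+4 = 12
ES_Sample prep = 12; EF_Sample prep = 12+3 = 15
ES_Run assay = 6; EF_Run assay = 6+15 = 21
ES_Incubation = max(EF_Order reagents=6, EF_Calibration=12) = 12; EF_Incubation = 12+3 = 15
ES_Imaging = 12; EF_Imaging = 12+4 = 16
ES_Data extraction = 21; EF_Data extraction = 21+11 = 32
ES_Statistical analysis = max(EF_Equipment setup=8, EF_Sample prep=15, EF_Incubation=15, EF_Imaging=16, EF_Data extraction=32) = 32; EF_Statistical analysis = 32+11 = 43
Expected project duration μ = 43 days. Critical path: Order reagents → Run assay → Data extraction → Statistical analysis.

Variance along critical path = 0.444 + 13.444 + 4.000 + 2.778 = 20.667; σ = 4.546 days.
D = μ + z·σ = 43 + 0.842·4.546 = 46.8 days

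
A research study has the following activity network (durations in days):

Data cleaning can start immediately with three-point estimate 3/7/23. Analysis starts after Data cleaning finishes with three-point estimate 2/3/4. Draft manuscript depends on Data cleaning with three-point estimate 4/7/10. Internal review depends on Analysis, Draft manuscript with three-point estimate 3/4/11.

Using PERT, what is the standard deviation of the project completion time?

te_Data cleaning = (3 + 4·7 + 23)/6 = 54/6 = 9; σ²_Data cleaning = ((23−3)/6)² = 11.111
te_Analysis = (2 + 4·3 + 4)/6 = 18/6 = 3; σ²_Analysis = ((4−2)/6)² = 0.111
te_Draft manuscript = (4 + 4·7 + 10)/6 = 42/6 = 7; σ²_Draft manuscript = ((10−4)/6)² = 1.000
te_Internal review = (3 + 4·4 + 11)/6 = 30/6 = 5; σ²_Internal review = ((11−3)/6)² = 1.778

Forward pass:
ES_Data cleaning = 0; EF_Data cleaning = 9
ES_Analysis = 9; EF_Analysis = 9+3 = 12
ES_Draft manuscript = 9; EF_Draft manuscript = 9+7 = 16
ES_Internal review = max(EF_Analysis=12, EF_Draft manuscript=16) = 16; EF_Internal review = 16+5 = 21
Expected project duration μ = 21 days. Critical path: Data cleaning → Draft manuscript → Internal review.

Variance along critical path = 11.111 + 1.000 + 1.778 = 13.889
σ = √13.889 = 3.727 days

3.73 days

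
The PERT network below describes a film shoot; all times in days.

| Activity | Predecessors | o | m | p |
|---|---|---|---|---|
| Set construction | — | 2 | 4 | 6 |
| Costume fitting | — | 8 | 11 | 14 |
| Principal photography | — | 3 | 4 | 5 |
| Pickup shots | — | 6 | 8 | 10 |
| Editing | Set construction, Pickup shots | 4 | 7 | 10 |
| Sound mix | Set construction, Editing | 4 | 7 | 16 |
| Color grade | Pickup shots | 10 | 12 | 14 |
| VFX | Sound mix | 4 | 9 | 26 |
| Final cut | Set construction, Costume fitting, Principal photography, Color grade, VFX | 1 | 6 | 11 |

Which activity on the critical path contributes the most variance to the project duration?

te_Set construction = (2 + 4·4 + 6)/6 = 24/6 = 4; σ²_Set construction = ((6−2)/6)² = 0.444
te_Costume fitting = (8 + 4·11 + 14)/6 = 66/6 = 11; σ²_Costume fitting = ((14−8)/6)² = 1.000
te_Principal photography = (3 + 4·4 + 5)/6 = 24/6 = 4; σ²_Principal photography = ((5−3)/6)² = 0.111
te_Pickup shots = (6 + 4·8 + 10)/6 = 48/6 = 8; σ²_Pickup shots = ((10−6)/6)² = 0.444
te_Editing = (4 + 4·7 + 10)/6 = 42/6 = 7; σ²_Editing = ((10−4)/6)² = 1.000
te_Sound mix = (4 + 4·7 + 16)/6 = 48/6 = 8; σ²_Sound mix = ((16−4)/6)² = 4.000
te_Color grade = (10 + 4·12 + 14)/6 = 72/6 = 12; σ²_Color grade = ((14−10)/6)² = 0.444
te_VFX = (4 + 4·9 + 26)/6 = 66/6 = 11; σ²_VFX = ((26−4)/6)² = 13.444
te_Final cut = (1 + 4·6 + 11)/6 = 36/6 = 6; σ²_Final cut = ((11−1)/6)² = 2.778

Forward pass:
ES_Set construction = 0; EF_Set construction = 4
ES_Costume fitting = 0; EF_Costume fitting = 11
ES_Principal photography = 0; EF_Principal photography = 4
ES_Pickup shots = 0; EF_Pickup shots = 8
ES_Editing = max(EF_Set construction=4, EF_Pickup shots=8) = 8; EF_Editing = 8+7 = 15
ES_Sound mix = max(EF_Set construction=4, EF_Editing=15) = 15; EF_Sound mix = 15+8 = 23
ES_Color grade = 8; EF_Color grade = 8+12 = 20
ES_VFX = 23; EF_VFX = 23+11 = 34
ES_Final cut = max(EF_Set construction=4, EF_Costume fitting=11, EF_Principal photography=4, EF_Color grade=20, EF_VFX=34) = 34; EF_Final cut = 34+6 = 40
Expected project duration μ = 40 days. Critical path: Pickup shots → Editing → Sound mix → VFX → Final cut.

Variances on critical path: σ²_Pickup shots=0.444, σ²_Editing=1.000, σ²_Sound mix=4.000, σ²_VFX=13.444, σ²_Final cut=2.778.
Largest is σ²_VFX = 13.444.

VFX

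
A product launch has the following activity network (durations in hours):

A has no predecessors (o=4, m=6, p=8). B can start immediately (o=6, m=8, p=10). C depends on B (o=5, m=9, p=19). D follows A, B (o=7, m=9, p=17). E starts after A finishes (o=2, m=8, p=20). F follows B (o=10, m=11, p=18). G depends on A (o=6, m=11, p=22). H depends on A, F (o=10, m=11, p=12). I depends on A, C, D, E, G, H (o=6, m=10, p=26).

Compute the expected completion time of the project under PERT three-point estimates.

43 hours

te_A = (4 + 4·6 + 8)/6 = 36/6 = 6
te_B = (6 + 4·8 + 10)/6 = 48/6 = 8
te_C = (5 + 4·9 + 19)/6 = 60/6 = 10
te_D = (7 + 4·9 + 17)/6 = 60/6 = 10
te_E = (2 + 4·8 + 20)/6 = 54/6 = 9
te_F = (10 + 4·11 + 18)/6 = 72/6 = 12
te_G = (6 + 4·11 + 22)/6 = 72/6 = 12
te_H = (10 + 4·11 + 12)/6 = 66/6 = 11
te_I = (6 + 4·10 + 26)/6 = 72/6 = 12

Forward pass:
ES_A = 0; EF_A = 6
ES_B = 0; EF_B = 8
ES_C = 8; EF_C = 8+10 = 18
ES_D = max(EF_A=6, EF_B=8) = 8; EF_D = 8+10 = 18
ES_E = 6; EF_E = 6+9 = 15
ES_F = 8; EF_F = 8+12 = 20
ES_G = 6; EF_G = 6+12 = 18
ES_H = max(EF_A=6, EF_F=20) = 20; EF_H = 20+11 = 31
ES_I = max(EF_A=6, EF_C=18, EF_D=18, EF_E=15, EF_G=18, EF_H=31) = 31; EF_I = 31+12 = 43
Expected project duration μ = 43 hours. Critical path: B → F → H → I.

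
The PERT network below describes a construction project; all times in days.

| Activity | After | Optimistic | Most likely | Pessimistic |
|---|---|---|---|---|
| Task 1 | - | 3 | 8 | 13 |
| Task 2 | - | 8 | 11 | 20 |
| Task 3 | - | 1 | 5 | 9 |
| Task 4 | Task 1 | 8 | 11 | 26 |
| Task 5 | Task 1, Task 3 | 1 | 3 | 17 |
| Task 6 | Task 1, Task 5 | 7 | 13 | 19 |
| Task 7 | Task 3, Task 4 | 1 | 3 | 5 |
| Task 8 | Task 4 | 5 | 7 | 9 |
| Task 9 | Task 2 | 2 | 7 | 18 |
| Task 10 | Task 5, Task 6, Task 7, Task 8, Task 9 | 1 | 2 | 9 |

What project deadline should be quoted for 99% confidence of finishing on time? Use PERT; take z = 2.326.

te_Task 1 = (3 + 4·8 + 13)/6 = 48/6 = 8; σ²_Task 1 = ((13−3)/6)² = 2.778
te_Task 2 = (8 + 4·11 + 20)/6 = 72/6 = 12; σ²_Task 2 = ((20−8)/6)² = 4.000
te_Task 3 = (1 + 4·5 + 9)/6 = 30/6 = 5; σ²_Task 3 = ((9−1)/6)² = 1.778
te_Task 4 = (8 + 4·11 + 26)/6 = 78/6 = 13; σ²_Task 4 = ((26−8)/6)² = 9.000
te_Task 5 = (1 + 4·3 + 17)/6 = 30/6 = 5; σ²_Task 5 = ((17−1)/6)² = 7.111
te_Task 6 = (7 + 4·13 + 19)/6 = 78/6 = 13; σ²_Task 6 = ((19−7)/6)² = 4.000
te_Task 7 = (1 + 4·3 + 5)/6 = 18/6 = 3; σ²_Task 7 = ((5−1)/6)² = 0.444
te_Task 8 = (5 + 4·7 + 9)/6 = 42/6 = 7; σ²_Task 8 = ((9−5)/6)² = 0.444
te_Task 9 = (2 + 4·7 + 18)/6 = 48/6 = 8; σ²_Task 9 = ((18−2)/6)² = 7.111
te_Task 10 = (1 + 4·2 + 9)/6 = 18/6 = 3; σ²_Task 10 = ((9−1)/6)² = 1.778

Forward pass:
ES_Task 1 = 0; EF_Task 1 = 8
ES_Task 2 = 0; EF_Task 2 = 12
ES_Task 3 = 0; EF_Task 3 = 5
ES_Task 4 = 8; EF_Task 4 = 8+13 = 21
ES_Task 5 = max(EF_Task 1=8, EF_Task 3=5) = 8; EF_Task 5 = 8+5 = 13
ES_Task 6 = max(EF_Task 1=8, EF_Task 5=13) = 13; EF_Task 6 = 13+13 = 26
ES_Task 7 = max(EF_Task 3=5, EF_Task 4=21) = 21; EF_Task 7 = 21+3 = 24
ES_Task 8 = 21; EF_Task 8 = 21+7 = 28
ES_Task 9 = 12; EF_Task 9 = 12+8 = 20
ES_Task 10 = max(EF_Task 5=13, EF_Task 6=26, EF_Task 7=24, EF_Task 8=28, EF_Task 9=20) = 28; EF_Task 10 = 28+3 = 31
Expected project duration μ = 31 days. Critical path: Task 1 → Task 4 → Task 8 → Task 10.

Variance along critical path = 2.778 + 9.000 + 0.444 + 1.778 = 14.000; σ = 3.742 days.
D = μ + z·σ = 31 + 2.326·3.742 = 39.7 days

39.7 days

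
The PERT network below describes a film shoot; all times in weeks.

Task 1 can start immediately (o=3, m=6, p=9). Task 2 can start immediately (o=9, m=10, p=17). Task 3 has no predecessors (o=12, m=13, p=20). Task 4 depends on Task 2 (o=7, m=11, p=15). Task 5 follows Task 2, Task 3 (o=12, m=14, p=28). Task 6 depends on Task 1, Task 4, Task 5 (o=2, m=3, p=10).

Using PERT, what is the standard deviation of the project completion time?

3.27 weeks

te_Task 1 = (3 + 4·6 + 9)/6 = 36/6 = 6; σ²_Task 1 = ((9−3)/6)² = 1.000
te_Task 2 = (9 + 4·10 + 17)/6 = 66/6 = 11; σ²_Task 2 = ((17−9)/6)² = 1.778
te_Task 3 = (12 + 4·13 + 20)/6 = 84/6 = 14; σ²_Task 3 = ((20−12)/6)² = 1.778
te_Task 4 = (7 + 4·11 + 15)/6 = 66/6 = 11; σ²_Task 4 = ((15−7)/6)² = 1.778
te_Task 5 = (12 + 4·14 + 28)/6 = 96/6 = 16; σ²_Task 5 = ((28−12)/6)² = 7.111
te_Task 6 = (2 + 4·3 + 10)/6 = 24/6 = 4; σ²_Task 6 = ((10−2)/6)² = 1.778

Forward pass:
ES_Task 1 = 0; EF_Task 1 = 6
ES_Task 2 = 0; EF_Task 2 = 11
ES_Task 3 = 0; EF_Task 3 = 14
ES_Task 4 = 11; EF_Task 4 = 11+11 = 22
ES_Task 5 = max(EF_Task 2=11, EF_Task 3=14) = 14; EF_Task 5 = 14+16 = 30
ES_Task 6 = max(EF_Task 1=6, EF_Task 4=22, EF_Task 5=30) = 30; EF_Task 6 = 30+4 = 34
Expected project duration μ = 34 weeks. Critical path: Task 3 → Task 5 → Task 6.

Variance along critical path = 1.778 + 7.111 + 1.778 = 10.667
σ = √10.667 = 3.266 weeks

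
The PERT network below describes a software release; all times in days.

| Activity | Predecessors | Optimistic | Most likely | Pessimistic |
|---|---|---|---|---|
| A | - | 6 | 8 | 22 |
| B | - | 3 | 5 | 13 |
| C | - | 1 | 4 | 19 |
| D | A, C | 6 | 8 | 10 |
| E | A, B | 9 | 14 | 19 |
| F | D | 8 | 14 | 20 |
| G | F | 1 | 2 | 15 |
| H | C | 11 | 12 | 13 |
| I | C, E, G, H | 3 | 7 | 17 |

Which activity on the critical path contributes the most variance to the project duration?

te_A = (6 + 4·8 + 22)/6 = 60/6 = 10; σ²_A = ((22−6)/6)² = 7.111
te_B = (3 + 4·5 + 13)/6 = 36/6 = 6; σ²_B = ((13−3)/6)² = 2.778
te_C = (1 + 4·4 + 19)/6 = 36/6 = 6; σ²_C = ((19−1)/6)² = 9.000
te_D = (6 + 4·8 + 10)/6 = 48/6 = 8; σ²_D = ((10−6)/6)² = 0.444
te_E = (9 + 4·14 + 19)/6 = 84/6 = 14; σ²_E = ((19−9)/6)² = 2.778
te_F = (8 + 4·14 + 20)/6 = 84/6 = 14; σ²_F = ((20−8)/6)² = 4.000
te_G = (1 + 4·2 + 15)/6 = 24/6 = 4; σ²_G = ((15−1)/6)² = 5.444
te_H = (11 + 4·12 + 13)/6 = 72/6 = 12; σ²_H = ((13−11)/6)² = 0.111
te_I = (3 + 4·7 + 17)/6 = 48/6 = 8; σ²_I = ((17−3)/6)² = 5.444

Forward pass:
ES_A = 0; EF_A = 10
ES_B = 0; EF_B = 6
ES_C = 0; EF_C = 6
ES_D = max(EF_A=10, EF_C=6) = 10; EF_D = 10+8 = 18
ES_E = max(EF_A=10, EF_B=6) = 10; EF_E = 10+14 = 24
ES_F = 18; EF_F = 18+14 = 32
ES_G = 32; EF_G = 32+4 = 36
ES_H = 6; EF_H = 6+12 = 18
ES_I = max(EF_C=6, EF_E=24, EF_G=36, EF_H=18) = 36; EF_I = 36+8 = 44
Expected project duration μ = 44 days. Critical path: A → D → F → G → I.

Variances on critical path: σ²_A=7.111, σ²_D=0.444, σ²_F=4.000, σ²_G=5.444, σ²_I=5.444.
Largest is σ²_A = 7.111.

A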